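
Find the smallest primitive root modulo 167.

φ(167) = 167 − 1 = 166 = 2 · 83.
Test candidates g = 2, 3, … against the prime factors q ∈ {2, 83} of φ(167): g is a generator iff g^(166/q) ≢ 1 for every such q.
g = 2: 2^83 ≡ 1 — hits 1, so not a primitive root.
g = 3: 3^83 ≡ 1 — hits 1, so not a primitive root.
g = 4: 4^83 ≡ 1 — hits 1, so not a primitive root.
g = 5: 5^83 ≡ 166; 5^2 ≡ 25 — none is 1, so 5 is a primitive root.
Hence the least primitive root of 167 is 5.

5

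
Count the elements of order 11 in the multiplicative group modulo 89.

10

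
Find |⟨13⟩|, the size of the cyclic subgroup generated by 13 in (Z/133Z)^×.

Since 13 ∈ (Z/133Z)^×, its order divides φ(133) = φ(7·19) = (7−1)·(19−1) = 6·18 = 108 = 2^2 · 3^3.
Divisors of 108: 1, 2, 3, 4, 6, 9, 12, 18, 27, 36, 54, 108.
Test each divisor d:
13^1 ≡ 13 (mod 133)
13^2 ≡ 36 (mod 133)
13^3 ≡ 69 (mod 133)
13^4 ≡ 99 (mod 133)
13^6 ≡ 106 (mod 133)
13^9 ≡ 132 (mod 133)
13^12 ≡ 64 (mod 133)
13^18 ≡ 1 (mod 133) ✓
Therefore the multiplicative order of 13 modulo 133 is 18.

18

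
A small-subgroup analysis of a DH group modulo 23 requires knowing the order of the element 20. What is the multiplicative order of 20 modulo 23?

ord(20) | φ(23) = 23 − 1 = 22 = 2 · 11.
Divisors of 22: 1, 2, 11, 22.
Evaluate successive powers at the divisors of 22:
20^1 ≡ 20 (mod 23)
20^2 ≡ 9 (mod 23)
20^11 ≡ 22 (mod 23)
20^22 ≡ 1 (mod 23) ✓
Therefore the multiplicative order of 20 modulo 23 is 22.

22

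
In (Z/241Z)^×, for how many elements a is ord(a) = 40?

φ(241) = 241 − 1 = 240 = 2^4 · 3 · 5.
Since (Z/241Z)^× is cyclic of order 240, the number of elements of order d is φ(d) when d | 240 and 0 otherwise.
40 = 2^3 · 5 divides 240, and φ(40) = 16.

16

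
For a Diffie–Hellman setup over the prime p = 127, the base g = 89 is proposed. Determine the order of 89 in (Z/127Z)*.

42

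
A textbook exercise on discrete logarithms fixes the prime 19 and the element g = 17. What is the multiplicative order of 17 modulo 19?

9

The order of 17 must divide φ(19) = 19 − 1 = 18 = 2 · 3^2.
Divisors of 18: 1, 2, 3, 6, 9, 18.
Test each divisor d:
17^1 ≡ 17 (mod 19)
17^2 ≡ 4 (mod 19)
17^3 ≡ 11 (mod 19)
17^6 ≡ 7 (mod 19)
17^9 ≡ 1 (mod 19) ✓
Hence ord(17) = 9.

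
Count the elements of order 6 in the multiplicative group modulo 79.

φ(79) = 79 − 1 = 78 = 2 · 3 · 13.
Since (Z/79Z)^× is cyclic of order 78, the number of elements of order d is φ(d) when d | 78 and 0 otherwise.
6 = 2 · 3 divides 78, and φ(6) = 2.

2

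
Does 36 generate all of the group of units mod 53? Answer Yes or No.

φ(53) = 53 − 1 = 52 = 2^2 · 13.
An element g generates (Z/53Z)^× iff g^(52/q) ≢ 1 (mod 53) for each prime q ∈ {2, 13}.
36^26 ≡ 1 (mod 53)  [q = 2: ≡ 1 ✗]
36^4 ≡ 46 (mod 53)  [q = 13: ≢ 1 ✓]
The check at q = 2 fails, so 36 generates a proper subgroup.

No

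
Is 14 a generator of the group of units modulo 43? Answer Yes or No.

No

φ(43) = 43 − 1 = 42 = 2 · 3 · 7.
An element g generates (Z/43Z)^× iff g^(42/q) ≢ 1 (mod 43) for each prime q ∈ {2, 3, 7}.
14^21 ≡ 1 (mod 43)  [q = 2: ≡ 1 ✗]
14^14 ≡ 6 (mod 43)  [q = 3: ≢ 1 ✓]
14^6 ≡ 21 (mod 43)  [q = 7: ≢ 1 ✓]
Since 14^21 ≡ 1, the order of 14 divides 21 < 42, so 14 is not a primitive root.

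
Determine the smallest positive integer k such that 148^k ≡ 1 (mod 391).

176

ord(148) | φ(391) = φ(17·23) = (17−1)·(23−1) = 16·22 = 352 = 2^5 · 11.
Divisors of 352: 1, 2, 4, 8, 11, 16, 22, 32, 44, 88, 176, 352.
Compute 148^d (mod 391) for the divisors d until we hit 1:
148^1 ≡ 148 (mod 391)
148^2 ≡ 8 (mod 391)
148^4 ≡ 64 (mod 391)
148^8 ≡ 186 (mod 391)
148^11 ≡ 91 (mod 391)
148^16 ≡ 188 (mod 391)
148^22 ≡ 70 (mod 391)
148^32 ≡ 154 (mod 391)
148^44 ≡ 208 (mod 391)
148^88 ≡ 254 (mod 391)
148^176 ≡ 1 (mod 391) ✓
Therefore the multiplicative order of 148 modulo 391 is 176.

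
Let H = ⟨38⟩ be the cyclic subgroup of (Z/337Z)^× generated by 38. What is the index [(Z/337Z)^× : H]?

The order of 38 must divide φ(337) = 337 − 1 = 336 = 2^4 · 3 · 7.
Divisors of 336: 1, 2, 3, 4, 6, 7, 8, 12, 14, 16, 21, 24, 28, 42, 48, 56, 84, 112, 168, 336.
Compute 38^d (mod 337) for the divisors d until we hit 1:
38^1 ≡ 38 (mod 337)
38^2 ≡ 96 (mod 337)
38^3 ≡ 278 (mod 337)
38^4 ≡ 117 (mod 337)
38^6 ≡ 111 (mod 337)
38^7 ≡ 174 (mod 337)
38^8 ≡ 209 (mod 337)
38^12 ≡ 189 (mod 337)
38^14 ≡ 283 (mod 337)
38^16 ≡ 208 (mod 337)
38^21 ≡ 40 (mod 337)
38^24 ≡ 336 (mod 337)
38^28 ≡ 220 (mod 337)
38^42 ≡ 252 (mod 337)
38^48 ≡ 1 (mod 337) ✓
Thus |⟨38⟩| = ord(38) = 48.
Index = |(Z/337Z)^×| / |⟨38⟩| = 336 / 48 = 7.

7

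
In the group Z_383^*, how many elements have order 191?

190

φ(383) = 383 − 1 = 382 = 2 · 191.
In a cyclic group of order 382, there are φ(d) elements of order d for each divisor d of 382, and zero for non-divisors.
191 | 382, and φ(191) = 191 − 1 = 190.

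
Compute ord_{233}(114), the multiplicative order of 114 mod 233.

Since 114 ∈ (Z/233Z)^×, its order divides φ(233) = 233 − 1 = 232 = 2^3 · 29.
Divisors of 232: 1, 2, 4, 8, 29, 58, 116, 232.
Test each divisor d:
114^1 ≡ 114 (mod 233)
114^2 ≡ 181 (mod 233)
114^4 ≡ 141 (mod 233)
114^8 ≡ 76 (mod 233)
114^29 ≡ 221 (mod 233)
114^58 ≡ 144 (mod 233)
114^116 ≡ 232 (mod 233)
114^232 ≡ 1 (mod 233) ✓
So ord_233(114) = 232.

232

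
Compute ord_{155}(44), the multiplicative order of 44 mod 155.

30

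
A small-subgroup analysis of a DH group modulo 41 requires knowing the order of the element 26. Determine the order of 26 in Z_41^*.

By Lagrange's theorem, ord_41(26) divides φ(41) = 41 − 1 = 40 = 2^3 · 5.
Divisors of 40: 1, 2, 4, 5, 8, 10, 20, 40.
Test each divisor d:
26^1 ≡ 26 (mod 41)
26^2 ≡ 20 (mod 41)
26^4 ≡ 31 (mod 41)
26^5 ≡ 27 (mod 41)
26^8 ≡ 18 (mod 41)
26^10 ≡ 32 (mod 41)
26^20 ≡ 40 (mod 41)
26^40 ≡ 1 (mod 41) ✓
Hence ord(26) = 40.

40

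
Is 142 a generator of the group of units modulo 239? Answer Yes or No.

φ(239) = 239 − 1 = 238 = 2 · 7 · 17.
Test 142^(238/q) mod 239 for each prime factor q of 238:
142^119 ≡ 1 (mod 239)  [q = 2: ≡ 1 ✗]
142^34 ≡ 201 (mod 239)  [q = 7: ≢ 1 ✓]
142^14 ≡ 128 (mod 239)  [q = 17: ≢ 1 ✓]
142^119 ≡ 1 shows ord(142) | 119, strictly less than φ(239); not a primitive root.

No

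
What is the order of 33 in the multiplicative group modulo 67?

33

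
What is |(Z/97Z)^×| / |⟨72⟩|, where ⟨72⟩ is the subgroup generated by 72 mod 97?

ord(72) | φ(97) = 97 − 1 = 96 = 2^5 · 3.
Divisors of 96: 1, 2, 3, 4, 6, 8, 12, 16, 24, 32, 48, 96.
Compute 72^d (mod 97) for the divisors d until we hit 1:
72^1 ≡ 72 (mod 97)
72^2 ≡ 43 (mod 97)
72^3 ≡ 89 (mod 97)
72^4 ≡ 6 (mod 97)
72^6 ≡ 64 (mod 97)
72^8 ≡ 36 (mod 97)
72^12 ≡ 22 (mod 97)
72^16 ≡ 35 (mod 97)
72^24 ≡ 96 (mod 97)
72^32 ≡ 61 (mod 97)
72^48 ≡ 1 (mod 97) ✓
The order of 72 is 48, so the subgroup it generates has 48 elements.
[(Z/97Z)^× : ⟨72⟩] = 96/48 = 2.

2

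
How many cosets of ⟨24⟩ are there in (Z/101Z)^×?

Since 24 ∈ (Z/101Z)^×, its order divides φ(101) = 101 − 1 = 100 = 2^2 · 5^2.
Divisors of 100: 1, 2, 4, 5, 10, 20, 25, 50, 100.
Check 24^d mod 101 for each divisor in increasing order:
24^1 ≡ 24 (mod 101)
24^2 ≡ 71 (mod 101)
24^4 ≡ 92 (mod 101)
24^5 ≡ 87 (mod 101)
24^10 ≡ 95 (mod 101)
24^20 ≡ 36 (mod 101)
24^25 ≡ 1 (mod 101) ✓
Thus |⟨24⟩| = ord(24) = 25.
Index = |(Z/101Z)^×| / |⟨24⟩| = 100 / 25 = 4.

4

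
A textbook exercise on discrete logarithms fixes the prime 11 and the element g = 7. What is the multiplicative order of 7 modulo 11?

10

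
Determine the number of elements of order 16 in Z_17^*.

φ(17) = 17 − 1 = 16 = 2^4.
Since (Z/17Z)^× is cyclic of order 16, the number of elements of order d is φ(d) when d | 16 and 0 otherwise.
16 = 2^4 divides 16, and φ(16) = 8.

8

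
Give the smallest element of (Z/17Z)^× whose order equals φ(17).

3

φ(17) = 17 − 1 = 16 = 2^4.
Test candidates g = 2, 3, … against the prime factors q ∈ {2} of φ(17): g is a generator iff g^(16/q) ≢ 1 for every such q.
g = 2: 2^8 ≡ 1 — hits 1, so not a primitive root.
g = 3: 3^8 ≡ 16 — none is 1, so 3 is a primitive root.
So 3 is the smallest generator of (Z/17Z)^×.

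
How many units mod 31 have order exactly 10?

φ(31) = 31 − 1 = 30 = 2 · 3 · 5.
In a cyclic group of order 30, there are φ(d) elements of order d for each divisor d of 30, and zero for non-divisors.
10 = 2 · 5 divides 30, and φ(10) = 4.

4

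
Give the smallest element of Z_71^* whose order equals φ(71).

7

φ(71) = 71 − 1 = 70 = 2 · 5 · 7.
g is a primitive root iff g^(70/q) ≢ 1 (mod 71) for each prime q ∈ {2, 5, 7}.
g = 2: 2^35 ≡ 1 — hits 1, so not a primitive root.
g = 3: 3^35 ≡ 1 — hits 1, so not a primitive root.
g = 4: 4^35 ≡ 1 — hits 1, so not a primitive root.
g = 5: 5^35 ≡ 1 — hits 1, so not a primitive root.
g = 6: 6^35 ≡ 1 — hits 1, so not a primitive root.
g = 7: 7^35 ≡ 70; 7^14 ≡ 54; 7^10 ≡ 45 — none is 1, so 7 is a primitive root.
The smallest primitive root modulo 71 is 7.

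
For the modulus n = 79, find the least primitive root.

3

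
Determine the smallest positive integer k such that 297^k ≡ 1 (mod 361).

114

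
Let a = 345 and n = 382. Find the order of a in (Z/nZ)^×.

19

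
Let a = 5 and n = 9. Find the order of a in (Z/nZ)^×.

ord(5) | φ(9) = φ(3^2) = 3·(3−1) = 6 = 2 · 3.
Divisors of 6: 1, 2, 3, 6.
Check 5^d mod 9 for each divisor in increasing order:
5^1 ≡ 5
5^2 ≡ 7
5^3 ≡ 8
5^6 ≡ 1
The smallest such exponent is 6, so the order of 5 is 6.

6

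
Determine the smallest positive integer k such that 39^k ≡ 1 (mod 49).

21

ord(39) | φ(49) = φ(7^2) = 7·(7−1) = 42 = 2 · 3 · 7.
Divisors of 42: 1, 2, 3, 6, 7, 14, 21, 42.
Test each divisor d:
39^1 ≡ 39 (mod 49)
39^2 ≡ 2 (mod 49)
39^3 ≡ 29 (mod 49)
39^6 ≡ 8 (mod 49)
39^7 ≡ 18 (mod 49)
39^14 ≡ 30 (mod 49)
39^21 ≡ 1 (mod 49) ✓
Therefore the multiplicative order of 39 modulo 49 is 21.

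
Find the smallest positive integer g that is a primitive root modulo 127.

3

φ(127) = 127 − 1 = 126 = 2 · 3^2 · 7.
g is a primitive root iff g^(126/q) ≢ 1 (mod 127) for each prime q ∈ {2, 3, 7}.
g = 2: 2^63 ≡ 1 — hits 1, so not a primitive root.
g = 3: 3^63 ≡ 126; 3^42 ≡ 107; 3^18 ≡ 4 — none is 1, so 3 is a primitive root.
The smallest primitive root modulo 127 is 3.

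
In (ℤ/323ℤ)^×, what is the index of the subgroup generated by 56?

18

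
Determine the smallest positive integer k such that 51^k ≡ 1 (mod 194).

32

The order of 51 must divide φ(194) = φ(2)·φ(97) = 1·96 = 96 = 2^5 · 3.
Divisors of 96: 1, 2, 3, 4, 6, 8, 12, 16, 24, 32, 48, 96.
Check 51^d mod 194 for each divisor in increasing order:
51^1 ≡ 51
51^2 ≡ 79
51^3 ≡ 149
51^4 ≡ 33
51^6 ≡ 85
51^8 ≡ 119
51^12 ≡ 47
51^16 ≡ 193
51^24 ≡ 75
51^32 ≡ 1
Therefore the multiplicative order of 51 modulo 194 is 32.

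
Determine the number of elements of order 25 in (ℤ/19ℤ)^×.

0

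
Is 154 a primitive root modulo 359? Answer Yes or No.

φ(359) = 359 − 1 = 358 = 2 · 179.
An element g generates (Z/359Z)^× iff g^(358/q) ≢ 1 (mod 359) for each prime q ∈ {2, 179}.
154^179 ≡ 358 (mod 359)  [q = 2: ≢ 1 ✓]
154^2 ≡ 22 (mod 359)  [q = 179: ≢ 1 ✓]
All checks pass, so 154 has order 358 and is a primitive root modulo 359.

Yes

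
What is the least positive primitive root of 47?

φ(47) = 47 − 1 = 46 = 2 · 23.
Test candidates g = 2, 3, … against the prime factors q ∈ {2, 23} of φ(47): g is a generator iff g^(46/q) ≢ 1 for every such q.
g = 2: 2^23 ≡ 1 — hits 1, so not a primitive root.
g = 3: 3^23 ≡ 1 — hits 1, so not a primitive root.
g = 4: 4^23 ≡ 1 — hits 1, so not a primitive root.
g = 5: 5^23 ≡ 46; 5^2 ≡ 25 — none is 1, so 5 is a primitive root.
Hence the least primitive root of 47 is 5.

5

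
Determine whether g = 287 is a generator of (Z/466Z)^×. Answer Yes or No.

φ(466) = φ(2)·φ(233) = 1·232 = 232 = 2^3 · 29.
Test 287^(232/q) mod 466 for each prime factor q of 232:
287^116 ≡ 465 (mod 466)  [q = 2: ≢ 1 ✓]
287^8 ≡ 19 (mod 466)  [q = 29: ≢ 1 ✓]
All checks pass, so 287 has order 232 and is a primitive root modulo 466.

Yes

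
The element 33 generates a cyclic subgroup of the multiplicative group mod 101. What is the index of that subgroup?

ord(33) | φ(101) = 101 − 1 = 100 = 2^2 · 5^2.
Divisors of 100: 1, 2, 4, 5, 10, 20, 25, 50, 100.
Evaluate successive powers at the divisors of 100:
33^1 ≡ 33 (mod 101)
33^2 ≡ 79 (mod 101)
33^4 ≡ 80 (mod 101)
33^5 ≡ 14 (mod 101)
33^10 ≡ 95 (mod 101)
33^20 ≡ 36 (mod 101)
33^25 ≡ 100 (mod 101)
33^50 ≡ 1 (mod 101) ✓
The order of 33 is 50, so the subgroup it generates has 50 elements.
The index is φ(101) / ord(33) = 100 / 50 = 2.

2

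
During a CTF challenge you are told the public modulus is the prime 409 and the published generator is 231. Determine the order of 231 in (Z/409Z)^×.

204

Since 231 ∈ (Z/409Z)^×, its order divides φ(409) = 409 − 1 = 408 = 2^3 · 3 · 17.
Divisors of 408: 1, 2, 3, 4, 6, 8, 12, 17, 24, 34, 51, 68, 102, 136, 204, 408.
Evaluate successive powers at the divisors of 408:
231^1 ≡ 231 (mod 409)
231^2 ≡ 191 (mod 409)
231^3 ≡ 358 (mod 409)
231^4 ≡ 80 (mod 409)
231^6 ≡ 147 (mod 409)
231^8 ≡ 265 (mod 409)
231^12 ≡ 341 (mod 409)
231^17 ≡ 217 (mod 409)
231^24 ≡ 125 (mod 409)
231^34 ≡ 54 (mod 409)
231^51 ≡ 266 (mod 409)
231^68 ≡ 53 (mod 409)
231^102 ≡ 408 (mod 409)
231^136 ≡ 355 (mod 409)
231^204 ≡ 1 (mod 409) ✓
Hence ord(231) = 204.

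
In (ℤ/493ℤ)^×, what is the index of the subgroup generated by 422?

Since 422 ∈ (Z/493Z)^×, its order divides φ(493) = φ(17·29) = (17−1)·(29−1) = 16·28 = 448 = 2^6 · 7.
Divisors of 448: 1, 2, 4, 7, 8, 14, 16, 28, 32, 56, 64, 112, 224, 448.
Evaluate successive powers at the divisors of 448:
422^1 ≡ 422 (mod 493)
422^2 ≡ 111 (mod 493)
422^4 ≡ 489 (mod 493)
422^7 ≡ 465 (mod 493)
422^8 ≡ 16 (mod 493)
422^14 ≡ 291 (mod 493)
422^16 ≡ 256 (mod 493)
422^28 ≡ 378 (mod 493)
422^32 ≡ 460 (mod 493)
422^56 ≡ 407 (mod 493)
422^64 ≡ 103 (mod 493)
422^112 ≡ 1 (mod 493) ✓
So ord_493(422) = 112, hence |⟨422⟩| = 112.
The index is φ(493) / ord(422) = 448 / 112 = 4.

4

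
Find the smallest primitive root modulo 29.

2

φ(29) = 29 − 1 = 28 = 2^2 · 7.
g is a primitive root iff g^(28/q) ≢ 1 (mod 29) for each prime q ∈ {2, 7}.
g = 2: 2^14 ≡ 28; 2^4 ≡ 16 — none is 1, so 2 is a primitive root.
So 2 is the smallest generator of (Z/29Z)^×.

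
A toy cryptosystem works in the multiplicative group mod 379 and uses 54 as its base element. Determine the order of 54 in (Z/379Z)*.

189

ord(54) | φ(379) = 379 − 1 = 378 = 2 · 3^3 · 7.
Divisors of 378: 1, 2, 3, 6, 7, 9, 14, 18, 21, 27, 42, 54, 63, 126, 189, 378.
Compute 54^d (mod 379) for the divisors d until we hit 1:
54^1 ≡ 54 (mod 379)
54^2 ≡ 263 (mod 379)
54^3 ≡ 179 (mod 379)
54^6 ≡ 205 (mod 379)
54^7 ≡ 79 (mod 379)
54^9 ≡ 311 (mod 379)
54^14 ≡ 177 (mod 379)
54^18 ≡ 76 (mod 379)
54^21 ≡ 339 (mod 379)
54^27 ≡ 138 (mod 379)
54^42 ≡ 84 (mod 379)
54^54 ≡ 94 (mod 379)
54^63 ≡ 51 (mod 379)
54^126 ≡ 327 (mod 379)
54^189 ≡ 1 (mod 379) ✓
Therefore the multiplicative order of 54 modulo 379 is 189.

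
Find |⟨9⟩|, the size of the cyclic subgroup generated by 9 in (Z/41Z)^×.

Since 9 ∈ (Z/41Z)^×, its order divides φ(41) = 41 − 1 = 40 = 2^3 · 5.
Divisors of 40: 1, 2, 4, 5, 8, 10, 20, 40.
Evaluate successive powers at the divisors of 40:
9^1 ≡ 9
9^2 ≡ 40
9^4 ≡ 1
Hence ord(9) = 4.

4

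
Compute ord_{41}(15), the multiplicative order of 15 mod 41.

40

Since 15 ∈ (Z/41Z)^×, its order divides φ(41) = 41 − 1 = 40 = 2^3 · 5.
Divisors of 40: 1, 2, 4, 5, 8, 10, 20, 40.
Compute 15^d (mod 41) for the divisors d until we hit 1:
15^1 ≡ 15
15^2 ≡ 20
15^4 ≡ 31
15^5 ≡ 14
15^8 ≡ 18
15^10 ≡ 32
15^20 ≡ 40
15^40 ≡ 1
The smallest such exponent is 40, so the order of 15 is 40.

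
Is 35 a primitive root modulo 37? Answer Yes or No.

φ(37) = 37 − 1 = 36 = 2^2 · 3^2.
35 is a primitive root mod 37 iff 35^(φ(37)/q) ≢ 1 for every prime q | φ(37), i.e. q ∈ {2, 3}.
35^18 ≡ 36 (mod 37)  [q = 2: ≢ 1 ✓]
35^12 ≡ 26 (mod 37)  [q = 3: ≢ 1 ✓]
None equal 1, so ord_37(35) = 36: 35 is a primitive root.

Yes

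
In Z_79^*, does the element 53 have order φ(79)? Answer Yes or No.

Yes

φ(79) = 79 − 1 = 78 = 2 · 3 · 13.
It suffices to check that the order of 53 is not a proper divisor of 78: compute 53^(78/q) for q ∈ {2, 3, 13}.
53^39 ≡ 78 (mod 79)  [q = 2: ≢ 1 ✓]
53^26 ≡ 55 (mod 79)  [q = 3: ≢ 1 ✓]
53^6 ≡ 22 (mod 79)  [q = 13: ≢ 1 ✓]
Every test exponent gives a nontrivial residue, hence 53 generates the full group.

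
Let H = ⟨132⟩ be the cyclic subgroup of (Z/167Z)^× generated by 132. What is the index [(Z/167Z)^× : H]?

The order of 132 must divide φ(167) = 167 − 1 = 166 = 2 · 83.
Divisors of 166: 1, 2, 83, 166.
Test each divisor d:
132^1 ≡ 132
132^2 ≡ 56
132^83 ≡ 1
The order of 132 is 83, so the subgroup it generates has 83 elements.
The index is φ(167) / ord(132) = 166 / 83 = 2.

2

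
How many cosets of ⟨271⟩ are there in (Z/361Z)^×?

2

ord(271) | φ(361) = φ(19^2) = 19·(19−1) = 342 = 2 · 3^2 · 19.
Divisors of 342: 1, 2, 3, 6, 9, 18, 19, 38, 57, 114, 171, 342.
Evaluate successive powers at the divisors of 342:
271^1 ≡ 271 (mod 361)
271^2 ≡ 158 (mod 361)
271^3 ≡ 220 (mod 361)
271^6 ≡ 26 (mod 361)
271^9 ≡ 305 (mod 361)
271^18 ≡ 248 (mod 361)
271^19 ≡ 62 (mod 361)
271^38 ≡ 234 (mod 361)
271^57 ≡ 68 (mod 361)
271^114 ≡ 292 (mod 361)
271^171 ≡ 1 (mod 361) ✓
The order of 271 is 171, so the subgroup it generates has 171 elements.
[(Z/361Z)^× : ⟨271⟩] = 342/171 = 2.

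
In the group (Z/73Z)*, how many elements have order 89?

φ(73) = 73 − 1 = 72 = 2^3 · 3^2.
In a cyclic group of order 72, there are φ(d) elements of order d for each divisor d of 72, and zero for non-divisors.
Since 89 ∤ 72, the count is 0.

0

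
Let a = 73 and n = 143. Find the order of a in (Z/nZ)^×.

20

Since 73 ∈ (Z/143Z)^×, its order divides φ(143) = φ(11·13) = (11−1)·(13−1) = 10·12 = 120 = 2^3 · 3 · 5.
Divisors of 120: 1, 2, 3, 4, 5, 6, 8, 10, 12, 15, 20, 24, 30, 40, 60, 120.
Compute 73^d (mod 143) for the divisors d until we hit 1:
73^1 ≡ 73
73^2 ≡ 38
73^3 ≡ 57
73^4 ≡ 14
73^5 ≡ 21
73^6 ≡ 103
73^8 ≡ 53
73^10 ≡ 12
73^12 ≡ 27
73^15 ≡ 109
73^20 ≡ 1
So ord_143(73) = 20.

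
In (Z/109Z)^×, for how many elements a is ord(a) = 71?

0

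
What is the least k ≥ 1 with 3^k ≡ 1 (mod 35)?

12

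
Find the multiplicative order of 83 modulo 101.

ord(83) | φ(101) = 101 − 1 = 100 = 2^2 · 5^2.
Divisors of 100: 1, 2, 4, 5, 10, 20, 25, 50, 100.
Compute 83^d (mod 101) for the divisors d until we hit 1:
83^1 ≡ 83 (mod 101)
83^2 ≡ 21 (mod 101)
83^4 ≡ 37 (mod 101)
83^5 ≡ 41 (mod 101)
83^10 ≡ 65 (mod 101)
83^20 ≡ 84 (mod 101)
83^25 ≡ 10 (mod 101)
83^50 ≡ 100 (mod 101)
83^100 ≡ 1 (mod 101) ✓
The smallest such exponent is 100, so the order of 83 is 100.

100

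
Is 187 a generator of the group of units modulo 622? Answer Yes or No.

φ(622) = φ(2)·φ(311) = 1·310 = 310 = 2 · 5 · 31.
Test 187^(310/q) mod 622 for each prime factor q of 310:
187^155 ≡ 1 (mod 622)  [q = 2: ≡ 1 ✗]
187^62 ≡ 347 (mod 622)  [q = 5: ≢ 1 ✓]
187^10 ≡ 545 (mod 622)  [q = 31: ≢ 1 ✓]
187^155 ≡ 1 shows ord(187) | 155, strictly less than φ(622); not a primitive root.

No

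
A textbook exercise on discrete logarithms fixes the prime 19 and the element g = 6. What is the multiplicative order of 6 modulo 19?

The order of 6 must divide φ(19) = 19 − 1 = 18 = 2 · 3^2.
Divisors of 18: 1, 2, 3, 6, 9, 18.
Evaluate successive powers at the divisors of 18:
6^1 ≡ 6 (mod 19)
6^2 ≡ 17 (mod 19)
6^3 ≡ 7 (mod 19)
6^6 ≡ 11 (mod 19)
6^9 ≡ 1 (mod 19) ✓
Therefore the multiplicative order of 6 modulo 19 is 9.

9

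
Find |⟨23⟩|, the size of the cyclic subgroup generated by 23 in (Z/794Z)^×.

The order of 23 must divide φ(794) = φ(2)·φ(397) = 1·396 = 396 = 2^2 · 3^2 · 11.
Divisors of 396: 1, 2, 3, 4, 6, 9, 11, 12, 18, 22, 33, 36, 44, 66, 99, 132, 198, 396.
Check 23^d mod 794 for each divisor in increasing order:
23^1 ≡ 23 (mod 794)
23^2 ≡ 529 (mod 794)
23^3 ≡ 257 (mod 794)
23^4 ≡ 353 (mod 794)
23^6 ≡ 147 (mod 794)
23^9 ≡ 461 (mod 794)
23^11 ≡ 111 (mod 794)
23^12 ≡ 171 (mod 794)
23^18 ≡ 523 (mod 794)
23^22 ≡ 411 (mod 794)
23^33 ≡ 363 (mod 794)
23^36 ≡ 393 (mod 794)
23^44 ≡ 593 (mod 794)
23^66 ≡ 759 (mod 794)
23^99 ≡ 793 (mod 794)
23^132 ≡ 431 (mod 794)
23^198 ≡ 1 (mod 794) ✓
Hence ord(23) = 198.

198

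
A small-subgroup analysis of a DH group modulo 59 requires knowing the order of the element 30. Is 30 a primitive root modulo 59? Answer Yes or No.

φ(59) = 59 − 1 = 58 = 2 · 29.
It suffices to check that the order of 30 is not a proper divisor of 58: compute 30^(58/q) for q ∈ {2, 29}.
30^29 ≡ 58 (mod 59)  [q = 2: ≢ 1 ✓]
30^2 ≡ 15 (mod 59)  [q = 29: ≢ 1 ✓]
Every test exponent gives a nontrivial residue, hence 30 generates the full group.

Yes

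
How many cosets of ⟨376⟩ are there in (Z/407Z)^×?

18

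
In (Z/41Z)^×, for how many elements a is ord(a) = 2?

1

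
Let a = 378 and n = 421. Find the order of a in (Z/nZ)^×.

420

The order of 378 must divide φ(421) = 421 − 1 = 420 = 2^2 · 3 · 5 · 7.
Divisors of 420: 1, 2, 3, 4, 5, 6, 7, 10, 12, 14, 15, 20, 21, 28, 30, 35, 42, 60, 70, 84, 105, 140, 210, 420.
Evaluate successive powers at the divisors of 420:
378^1 ≡ 378 (mod 421)
378^2 ≡ 165 (mod 421)
378^3 ≡ 62 (mod 421)
378^4 ≡ 281 (mod 421)
378^5 ≡ 126 (mod 421)
378^6 ≡ 55 (mod 421)
378^7 ≡ 161 (mod 421)
378^10 ≡ 299 (mod 421)
378^12 ≡ 78 (mod 421)
378^14 ≡ 240 (mod 421)
378^15 ≡ 205 (mod 421)
378^20 ≡ 149 (mod 421)
378^21 ≡ 329 (mod 421)
378^28 ≡ 344 (mod 421)
378^30 ≡ 346 (mod 421)
378^35 ≡ 233 (mod 421)
378^42 ≡ 44 (mod 421)
378^60 ≡ 152 (mod 421)
378^70 ≡ 401 (mod 421)
378^84 ≡ 252 (mod 421)
378^105 ≡ 392 (mod 421)
378^140 ≡ 400 (mod 421)
378^210 ≡ 420 (mod 421)
378^420 ≡ 1 (mod 421) ✓
Hence ord(378) = 420.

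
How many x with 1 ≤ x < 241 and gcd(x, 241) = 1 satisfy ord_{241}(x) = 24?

φ(241) = 241 − 1 = 240 = 2^4 · 3 · 5.
In a cyclic group of order 240, there are φ(d) elements of order d for each divisor d of 240, and zero for non-divisors.
24 = 2^3 · 3 divides 240, and φ(24) = 8.

8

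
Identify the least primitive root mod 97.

φ(97) = 97 − 1 = 96 = 2^5 · 3.
Test candidates g = 2, 3, … against the prime factors q ∈ {2, 3} of φ(97): g is a generator iff g^(96/q) ≢ 1 for every such q.
g = 2: 2^48 ≡ 1 — hits 1, so not a primitive root.
g = 3: 3^48 ≡ 1 — hits 1, so not a primitive root.
g = 4: 4^48 ≡ 1 — hits 1, so not a primitive root.
g = 5: 5^48 ≡ 96; 5^32 ≡ 35 — none is 1, so 5 is a primitive root.
The smallest primitive root modulo 97 is 5.

5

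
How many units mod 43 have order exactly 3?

2

φ(43) = 43 − 1 = 42 = 2 · 3 · 7.
(Z/43Z)^× is cyclic (|G| = 42); a cyclic group of order m has exactly φ(d) elements of each order d | m, and none otherwise.
3 | 42, and φ(3) = 3 − 1 = 2.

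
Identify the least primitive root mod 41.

φ(41) = 41 − 1 = 40 = 2^3 · 5.
g is a primitive root iff g^(40/q) ≢ 1 (mod 41) for each prime q ∈ {2, 5}.
g = 2: 2^20 ≡ 1 — hits 1, so not a primitive root.
g = 3: 3^20 ≡ 40; 3^8 ≡ 1 — hits 1, so not a primitive root.
g = 4: 4^20 ≡ 1 — hits 1, so not a primitive root.
g = 5: 5^20 ≡ 1 — hits 1, so not a primitive root.
g = 6: 6^20 ≡ 40; 6^8 ≡ 10 — none is 1, so 6 is a primitive root.
Hence the least primitive root of 41 is 6.

6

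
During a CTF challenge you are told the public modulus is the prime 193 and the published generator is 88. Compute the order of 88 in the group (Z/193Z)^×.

64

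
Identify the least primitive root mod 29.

2

φ(29) = 29 − 1 = 28 = 2^2 · 7.
g is a primitive root iff g^(28/q) ≢ 1 (mod 29) for each prime q ∈ {2, 7}.
g = 2: 2^14 ≡ 28; 2^4 ≡ 16 — none is 1, so 2 is a primitive root.
The smallest primitive root modulo 29 is 2.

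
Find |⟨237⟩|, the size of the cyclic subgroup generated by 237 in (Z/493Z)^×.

By Lagrange's theorem, ord_493(237) divides φ(493) = φ(17·29) = (17−1)·(29−1) = 16·28 = 448 = 2^6 · 7.
Divisors of 448: 1, 2, 4, 7, 8, 14, 16, 28, 32, 56, 64, 112, 224, 448.
Check 237^d mod 493 for each divisor in increasing order:
237^1 ≡ 237 (mod 493)
237^2 ≡ 460 (mod 493)
237^4 ≡ 103 (mod 493)
237^7 ≡ 492 (mod 493)
237^8 ≡ 256 (mod 493)
237^14 ≡ 1 (mod 493) ✓
Therefore the multiplicative order of 237 modulo 493 is 14.

14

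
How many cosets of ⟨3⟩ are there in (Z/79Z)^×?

1

Since 3 ∈ (Z/79Z)^×, its order divides φ(79) = 79 − 1 = 78 = 2 · 3 · 13.
Divisors of 78: 1, 2, 3, 6, 13, 26, 39, 78.
Check 3^d mod 79 for each divisor in increasing order:
3^1 ≡ 3
3^2 ≡ 9
3^3 ≡ 27
3^6 ≡ 18
3^13 ≡ 24
3^26 ≡ 23
3^39 ≡ 78
3^78 ≡ 1
So ord_79(3) = 78, hence |⟨3⟩| = 78.
Index = |(Z/79Z)^×| / |⟨3⟩| = 78 / 78 = 1.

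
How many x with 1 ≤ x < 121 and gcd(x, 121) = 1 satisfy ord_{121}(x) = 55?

40

φ(121) = φ(11^2) = 11·(11−1) = 110 = 2 · 5 · 11.
(Z/121Z)^× is cyclic (|G| = 110); a cyclic group of order m has exactly φ(d) elements of each order d | m, and none otherwise.
55 = 5 · 11 divides 110, and φ(55) = 40.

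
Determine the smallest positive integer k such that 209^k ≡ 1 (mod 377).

By Lagrange's theorem, ord_377(209) divides φ(377) = φ(13·29) = (13−1)·(29−1) = 12·28 = 336 = 2^4 · 3 · 7.
Divisors of 336: 1, 2, 3, 4, 6, 7, 8, 12, 14, 16, 21, 24, 28, 42, 48, 56, 84, 112, 168, 336.
Evaluate successive powers at the divisors of 336:
209^1 ≡ 209 (mod 377)
209^2 ≡ 326 (mod 377)
209^3 ≡ 274 (mod 377)
209^4 ≡ 339 (mod 377)
209^6 ≡ 53 (mod 377)
209^7 ≡ 144 (mod 377)
209^8 ≡ 313 (mod 377)
209^12 ≡ 170 (mod 377)
209^14 ≡ 1 (mod 377) ✓
The smallest such exponent is 14, so the order of 209 is 14.

14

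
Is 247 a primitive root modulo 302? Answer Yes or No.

Yes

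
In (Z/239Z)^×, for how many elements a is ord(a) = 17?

φ(239) = 239 − 1 = 238 = 2 · 7 · 17.
In a cyclic group of order 238, there are φ(d) elements of order d for each divisor d of 238, and zero for non-divisors.
17 | 238, and φ(17) = 17 − 1 = 16.

16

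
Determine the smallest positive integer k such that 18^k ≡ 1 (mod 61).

The order of 18 must divide φ(61) = 61 − 1 = 60 = 2^2 · 3 · 5.
Divisors of 60: 1, 2, 3, 4, 5, 6, 10, 12, 15, 20, 30, 60.
Test each divisor d:
18^1 ≡ 18 (mod 61)
18^2 ≡ 19 (mod 61)
18^3 ≡ 37 (mod 61)
18^4 ≡ 56 (mod 61)
18^5 ≡ 32 (mod 61)
18^6 ≡ 27 (mod 61)
18^10 ≡ 48 (mod 61)
18^12 ≡ 58 (mod 61)
18^15 ≡ 11 (mod 61)
18^20 ≡ 47 (mod 61)
18^30 ≡ 60 (mod 61)
18^60 ≡ 1 (mod 61) ✓
Hence ord(18) = 60.

60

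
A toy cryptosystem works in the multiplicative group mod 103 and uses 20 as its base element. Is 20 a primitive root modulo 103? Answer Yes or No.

φ(103) = 103 − 1 = 102 = 2 · 3 · 17.
Test 20^(102/q) mod 103 for each prime factor q of 102:
20^51 ≡ 102 (mod 103)  [q = 2: ≢ 1 ✓]
20^34 ≡ 46 (mod 103)  [q = 3: ≢ 1 ✓]
20^6 ≡ 23 (mod 103)  [q = 17: ≢ 1 ✓]
None equal 1, so ord_103(20) = 102: 20 is a primitive root.

Yes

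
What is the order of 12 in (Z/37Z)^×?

9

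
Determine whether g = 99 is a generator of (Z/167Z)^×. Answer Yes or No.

No

φ(167) = 167 − 1 = 166 = 2 · 83.
99 is a primitive root mod 167 iff 99^(φ(167)/q) ≢ 1 for every prime q | φ(167), i.e. q ∈ {2, 83}.
99^83 ≡ 1 (mod 167)  [q = 2: ≡ 1 ✗]
99^2 ≡ 115 (mod 167)  [q = 83: ≢ 1 ✓]
Since 99^83 ≡ 1, the order of 99 divides 83 < 166, so 99 is not a primitive root.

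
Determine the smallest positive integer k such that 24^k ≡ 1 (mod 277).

ord(24) | φ(277) = 277 − 1 = 276 = 2^2 · 3 · 23.
Divisors of 276: 1, 2, 3, 4, 6, 12, 23, 46, 69, 92, 138, 276.
Evaluate successive powers at the divisors of 276:
24^1 ≡ 24 (mod 277)
24^2 ≡ 22 (mod 277)
24^3 ≡ 251 (mod 277)
24^4 ≡ 207 (mod 277)
24^6 ≡ 122 (mod 277)
24^12 ≡ 203 (mod 277)
24^23 ≡ 182 (mod 277)
24^46 ≡ 161 (mod 277)
24^69 ≡ 217 (mod 277)
24^92 ≡ 160 (mod 277)
24^138 ≡ 276 (mod 277)
24^276 ≡ 1 (mod 277) ✓
Therefore the multiplicative order of 24 modulo 277 is 276.

276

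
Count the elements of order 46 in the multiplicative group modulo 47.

φ(47) = 47 − 1 = 46 = 2 · 23.
In a cyclic group of order 46, there are φ(d) elements of order d for each divisor d of 46, and zero for non-divisors.
46 = 2 · 23 divides 46, and φ(46) = 22.

22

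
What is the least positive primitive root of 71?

φ(71) = 71 − 1 = 70 = 2 · 5 · 7.
g is a primitive root iff g^(70/q) ≢ 1 (mod 71) for each prime q ∈ {2, 5, 7}.
g = 2: 2^35 ≡ 1 — hits 1, so not a primitive root.
g = 3: 3^35 ≡ 1 — hits 1, so not a primitive root.
g = 4: 4^35 ≡ 1 — hits 1, so not a primitive root.
g = 5: 5^35 ≡ 1 — hits 1, so not a primitive root.
g = 6: 6^35 ≡ 1 — hits 1, so not a primitive root.
g = 7: 7^35 ≡ 70; 7^14 ≡ 54; 7^10 ≡ 45 — none is 1, so 7 is a primitive root.
The smallest primitive root modulo 71 is 7.

7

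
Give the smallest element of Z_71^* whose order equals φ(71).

φ(71) = 71 − 1 = 70 = 2 · 5 · 7.
Test candidates g = 2, 3, … against the prime factors q ∈ {2, 5, 7} of φ(71): g is a generator iff g^(70/q) ≢ 1 for every such q.
g = 2: 2^35 ≡ 1 — hits 1, so not a primitive root.
g = 3: 3^35 ≡ 1 — hits 1, so not a primitive root.
g = 4: 4^35 ≡ 1 — hits 1, so not a primitive root.
g = 5: 5^35 ≡ 1 — hits 1, so not a primitive root.
g = 6: 6^35 ≡ 1 — hits 1, so not a primitive root.
g = 7: 7^35 ≡ 70; 7^14 ≡ 54; 7^10 ≡ 45 — none is 1, so 7 is a primitive root.
The smallest primitive root modulo 71 is 7.

7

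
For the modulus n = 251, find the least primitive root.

6

φ(251) = 251 − 1 = 250 = 2 · 5^3.
Test candidates g = 2, 3, … against the prime factors q ∈ {2, 5} of φ(251): g is a generator iff g^(250/q) ≢ 1 for every such q.
g = 2: 2^125 ≡ 250; 2^50 ≡ 1 — hits 1, so not a primitive root.
g = 3: 3^125 ≡ 1 — hits 1, so not a primitive root.
g = 4: 4^125 ≡ 1 — hits 1, so not a primitive root.
g = 5: 5^125 ≡ 1 — hits 1, so not a primitive root.
g = 6: 6^125 ≡ 250; 6^50 ≡ 219 — none is 1, so 6 is a primitive root.
So 6 is the smallest generator of (Z/251Z)^×.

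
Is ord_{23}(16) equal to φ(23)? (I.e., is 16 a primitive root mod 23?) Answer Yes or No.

φ(23) = 23 − 1 = 22 = 2 · 11.
It suffices to check that the order of 16 is not a proper divisor of 22: compute 16^(22/q) for q ∈ {2, 11}.
16^11 ≡ 1 (mod 23)  [q = 2: ≡ 1 ✗]
16^2 ≡ 3 (mod 23)  [q = 11: ≢ 1 ✓]
The check at q = 2 fails, so 16 generates a proper subgroup.

No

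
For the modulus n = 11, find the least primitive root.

φ(11) = 11 − 1 = 10 = 2 · 5.
g is a primitive root iff g^(10/q) ≢ 1 (mod 11) for each prime q ∈ {2, 5}.
g = 2: 2^5 ≡ 10; 2^2 ≡ 4 — none is 1, so 2 is a primitive root.
So 2 is the smallest generator of (Z/11Z)^×.

2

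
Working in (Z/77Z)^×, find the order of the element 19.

30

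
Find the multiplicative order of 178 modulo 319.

70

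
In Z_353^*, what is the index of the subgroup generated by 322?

The order of 322 must divide φ(353) = 353 − 1 = 352 = 2^5 · 11.
Divisors of 352: 1, 2, 4, 8, 11, 16, 22, 32, 44, 88, 176, 352.
Test each divisor d:
322^1 ≡ 322 (mod 353)
322^2 ≡ 255 (mod 353)
322^4 ≡ 73 (mod 353)
322^8 ≡ 34 (mod 353)
322^11 ≡ 216 (mod 353)
322^16 ≡ 97 (mod 353)
322^22 ≡ 60 (mod 353)
322^32 ≡ 231 (mod 353)
322^44 ≡ 70 (mod 353)
322^88 ≡ 311 (mod 353)
322^176 ≡ 352 (mod 353)
322^352 ≡ 1 (mod 353) ✓
Thus |⟨322⟩| = ord(322) = 352.
Index = |(Z/353Z)^×| / |⟨322⟩| = 352 / 352 = 1.

1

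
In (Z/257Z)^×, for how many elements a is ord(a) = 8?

4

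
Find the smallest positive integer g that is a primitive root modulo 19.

2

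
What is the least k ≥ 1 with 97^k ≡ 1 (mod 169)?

156

Since 97 ∈ (Z/169Z)^×, its order divides φ(169) = φ(13^2) = 13·(13−1) = 156 = 2^2 · 3 · 13.
Divisors of 156: 1, 2, 3, 4, 6, 12, 13, 26, 39, 52, 78, 156.
Test each divisor d:
97^1 ≡ 97
97^2 ≡ 114
97^3 ≡ 73
97^4 ≡ 152
97^6 ≡ 90
97^12 ≡ 157
97^13 ≡ 19
97^26 ≡ 23
97^39 ≡ 99
97^52 ≡ 22
97^78 ≡ 168
97^156 ≡ 1
Hence ord(97) = 156.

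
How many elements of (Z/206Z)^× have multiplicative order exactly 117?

0

φ(206) = φ(2)·φ(103) = 1·102 = 102 = 2 · 3 · 17.
In a cyclic group of order 102, there are φ(d) elements of order d for each divisor d of 102, and zero for non-divisors.
Since 117 ∤ 102, the count is 0.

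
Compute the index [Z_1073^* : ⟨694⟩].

4

The order of 694 must divide φ(1073) = φ(29·37) = (29−1)·(37−1) = 28·36 = 1008 = 2^4 · 3^2 · 7.
Divisors of 1008: 1, 2, 3, 4, 6, 7, 8, 9, 12, 14, 16, 18, 21, 24, 28, 36, 42, 48, 56, 63, 72, 84, 112, 126, 144, 168, 252, 336, 504, 1008.
Compute 694^d (mod 1073) for the divisors d until we hit 1:
694^1 ≡ 694
694^2 ≡ 932
694^3 ≡ 862
694^4 ≡ 567
694^6 ≡ 528
694^7 ≡ 539
694^8 ≡ 662
694^9 ≡ 184
694^12 ≡ 877
694^14 ≡ 811
694^16 ≡ 460
694^18 ≡ 593
694^21 ≡ 418
694^24 ≡ 861
694^28 ≡ 1045
694^36 ≡ 778
694^42 ≡ 898
694^48 ≡ 951
694^56 ≡ 784
694^63 ≡ 887
694^72 ≡ 112
694^84 ≡ 581
694^112 ≡ 900
694^126 ≡ 260
694^144 ≡ 741
694^168 ≡ 639
694^252 ≡ 1
Thus |⟨694⟩| = ord(694) = 252.
Index = |(Z/1073Z)^×| / |⟨694⟩| = 1008 / 252 = 4.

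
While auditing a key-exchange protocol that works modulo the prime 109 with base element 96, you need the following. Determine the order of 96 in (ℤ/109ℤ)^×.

108

By Lagrange's theorem, ord_109(96) divides φ(109) = 109 − 1 = 108 = 2^2 · 3^3.
Divisors of 108: 1, 2, 3, 4, 6, 9, 12, 18, 27, 36, 54, 108.
Check 96^d mod 109 for each divisor in increasing order:
96^1 ≡ 96 (mod 109)
96^2 ≡ 60 (mod 109)
96^3 ≡ 92 (mod 109)
96^4 ≡ 3 (mod 109)
96^6 ≡ 71 (mod 109)
96^9 ≡ 101 (mod 109)
96^12 ≡ 27 (mod 109)
96^18 ≡ 64 (mod 109)
96^27 ≡ 33 (mod 109)
96^36 ≡ 63 (mod 109)
96^54 ≡ 108 (mod 109)
96^108 ≡ 1 (mod 109) ✓
The smallest such exponent is 108, so the order of 96 is 108.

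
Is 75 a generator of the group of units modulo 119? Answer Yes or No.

119 = 7 · 17 is a product of two distinct odd primes, so (Z/119Z)^× ≅ (Z/7Z)^× × (Z/17Z)^× is not cyclic.
No primitive root modulo 119 exists; in particular 75 is not one.

No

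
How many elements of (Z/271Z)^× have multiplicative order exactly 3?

2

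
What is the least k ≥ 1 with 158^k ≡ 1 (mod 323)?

144

By Lagrange's theorem, ord_323(158) divides φ(323) = φ(17·19) = (17−1)·(19−1) = 16·18 = 288 = 2^5 · 3^2.
Divisors of 288: 1, 2, 3, 4, 6, 8, 9, 12, 16, 18, 24, 32, 36, 48, 72, 96, 144, 288.
Test each divisor d:
158^1 ≡ 158 (mod 323)
158^2 ≡ 93 (mod 323)
158^3 ≡ 159 (mod 323)
158^4 ≡ 251 (mod 323)
158^6 ≡ 87 (mod 323)
158^8 ≡ 16 (mod 323)
158^9 ≡ 267 (mod 323)
158^12 ≡ 140 (mod 323)
158^16 ≡ 256 (mod 323)
158^18 ≡ 229 (mod 323)
158^24 ≡ 220 (mod 323)
158^32 ≡ 290 (mod 323)
158^36 ≡ 115 (mod 323)
158^48 ≡ 273 (mod 323)
158^72 ≡ 305 (mod 323)
158^96 ≡ 239 (mod 323)
158^144 ≡ 1 (mod 323) ✓
So ord_323(158) = 144.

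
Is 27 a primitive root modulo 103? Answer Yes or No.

No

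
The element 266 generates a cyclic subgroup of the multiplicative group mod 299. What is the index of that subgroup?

2

ord(266) | φ(299) = φ(13·23) = (13−1)·(23−1) = 12·22 = 264 = 2^3 · 3 · 11.
Divisors of 264: 1, 2, 3, 4, 6, 8, 11, 12, 22, 24, 33, 44, 66, 88, 132, 264.
Test each divisor d:
266^1 ≡ 266 (mod 299)
266^2 ≡ 192 (mod 299)
266^3 ≡ 242 (mod 299)
266^4 ≡ 87 (mod 299)
266^6 ≡ 259 (mod 299)
266^8 ≡ 94 (mod 299)
266^11 ≡ 24 (mod 299)
266^12 ≡ 105 (mod 299)
266^22 ≡ 277 (mod 299)
266^24 ≡ 261 (mod 299)
266^33 ≡ 70 (mod 299)
266^44 ≡ 185 (mod 299)
266^66 ≡ 116 (mod 299)
266^88 ≡ 139 (mod 299)
266^132 ≡ 1 (mod 299) ✓
So ord_299(266) = 132, hence |⟨266⟩| = 132.
[(Z/299Z)^× : ⟨266⟩] = 264/132 = 2.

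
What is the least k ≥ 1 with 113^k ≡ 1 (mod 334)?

166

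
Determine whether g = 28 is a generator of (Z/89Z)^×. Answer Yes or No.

φ(89) = 89 − 1 = 88 = 2^3 · 11.
It suffices to check that the order of 28 is not a proper divisor of 88: compute 28^(88/q) for q ∈ {2, 11}.
28^44 ≡ 88 (mod 89)  [q = 2: ≢ 1 ✓]
28^8 ≡ 39 (mod 89)  [q = 11: ≢ 1 ✓]
All checks pass, so 28 has order 88 and is a primitive root modulo 89.

Yes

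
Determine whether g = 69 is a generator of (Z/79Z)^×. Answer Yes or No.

φ(79) = 79 − 1 = 78 = 2 · 3 · 13.
An element g generates (Z/79Z)^× iff g^(78/q) ≢ 1 (mod 79) for each prime q ∈ {2, 3, 13}.
69^39 ≡ 78 (mod 79)  [q = 2: ≢ 1 ✓]
69^26 ≡ 1 (mod 79)  [q = 3: ≡ 1 ✗]
69^6 ≡ 18 (mod 79)  [q = 13: ≢ 1 ✓]
The check at q = 3 fails, so 69 generates a proper subgroup.

No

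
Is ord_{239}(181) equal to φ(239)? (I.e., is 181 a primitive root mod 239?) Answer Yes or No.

Yes

φ(239) = 239 − 1 = 238 = 2 · 7 · 17.
An element g generates (Z/239Z)^× iff g^(238/q) ≢ 1 (mod 239) for each prime q ∈ {2, 7, 17}.
181^119 ≡ 238 (mod 239)  [q = 2: ≢ 1 ✓]
181^34 ≡ 98 (mod 239)  [q = 7: ≢ 1 ✓]
181^14 ≡ 22 (mod 239)  [q = 17: ≢ 1 ✓]
Every test exponent gives a nontrivial residue, hence 181 generates the full group.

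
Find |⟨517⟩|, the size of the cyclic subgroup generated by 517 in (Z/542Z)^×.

Since 517 ∈ (Z/542Z)^×, its order divides φ(542) = φ(2)·φ(271) = 1·270 = 270 = 2 · 3^3 · 5.
Divisors of 270: 1, 2, 3, 5, 6, 9, 10, 15, 18, 27, 30, 45, 54, 90, 135, 270.
Check 517^d mod 542 for each divisor in increasing order:
517^1 ≡ 517 (mod 542)
517^2 ≡ 83 (mod 542)
517^3 ≡ 93 (mod 542)
517^5 ≡ 131 (mod 542)
517^6 ≡ 519 (mod 542)
517^9 ≡ 29 (mod 542)
517^10 ≡ 359 (mod 542)
517^15 ≡ 417 (mod 542)
517^18 ≡ 299 (mod 542)
517^27 ≡ 541 (mod 542)
517^30 ≡ 449 (mod 542)
517^45 ≡ 243 (mod 542)
517^54 ≡ 1 (mod 542) ✓
So ord_542(517) = 54.

54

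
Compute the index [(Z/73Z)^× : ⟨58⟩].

1

Since 58 ∈ (Z/73Z)^×, its order divides φ(73) = 73 − 1 = 72 = 2^3 · 3^2.
Divisors of 72: 1, 2, 3, 4, 6, 8, 9, 12, 18, 24, 36, 72.
Check 58^d mod 73 for each divisor in increasing order:
58^1 ≡ 58
58^2 ≡ 6
58^3 ≡ 56
58^4 ≡ 36
58^6 ≡ 70
58^8 ≡ 55
58^9 ≡ 51
58^12 ≡ 9
58^18 ≡ 46
58^24 ≡ 8
58^36 ≡ 72
58^72 ≡ 1
So ord_73(58) = 72, hence |⟨58⟩| = 72.
The index is φ(73) / ord(58) = 72 / 72 = 1.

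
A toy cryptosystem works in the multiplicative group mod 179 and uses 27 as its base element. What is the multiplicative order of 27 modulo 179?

ord(27) | φ(179) = 179 − 1 = 178 = 2 · 89.
Divisors of 178: 1, 2, 89, 178.
Compute 27^d (mod 179) for the divisors d until we hit 1:
27^1 ≡ 27 (mod 179)
27^2 ≡ 13 (mod 179)
27^89 ≡ 1 (mod 179) ✓
The smallest such exponent is 89, so the order of 27 is 89.

89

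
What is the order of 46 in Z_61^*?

Since 46 ∈ (Z/61Z)^×, its order divides φ(61) = 61 − 1 = 60 = 2^2 · 3 · 5.
Divisors of 60: 1, 2, 3, 4, 5, 6, 10, 12, 15, 20, 30, 60.
Check 46^d mod 61 for each divisor in increasing order:
46^1 ≡ 46 (mod 61)
46^2 ≡ 42 (mod 61)
46^3 ≡ 41 (mod 61)
46^4 ≡ 56 (mod 61)
46^5 ≡ 14 (mod 61)
46^6 ≡ 34 (mod 61)
46^10 ≡ 13 (mod 61)
46^12 ≡ 58 (mod 61)
46^15 ≡ 60 (mod 61)
46^20 ≡ 47 (mod 61)
46^30 ≡ 1 (mod 61) ✓
Hence ord(46) = 30.

30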